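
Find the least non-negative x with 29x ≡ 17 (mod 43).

29⁻¹ ≡ 3 (mod 43) because 29·3 = 87 = 2·43 + 1.
So x ≡ 3·17 = 51 ≡ 8 (mod 43).

8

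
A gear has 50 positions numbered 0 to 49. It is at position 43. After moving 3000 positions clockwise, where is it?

43

Dividing 3000 by 50 gives quotient 60 and remainder 0.
(43 + 0) mod 50 = 43.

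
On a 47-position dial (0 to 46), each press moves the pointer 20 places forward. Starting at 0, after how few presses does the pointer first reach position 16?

29

The inverse of 20 mod 47 is 40 (since 20·40 = 800 ≡ 1).
Multiplying both sides by 40: x ≡ 40·16 = 640 ≡ 29 (mod 47).
Check: 20·29 = 580 = 12·47 + 16.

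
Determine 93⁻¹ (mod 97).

93·24 = 2232 = 23·97 + 1, so 93⁻¹ ≡ 24 (mod 97).

24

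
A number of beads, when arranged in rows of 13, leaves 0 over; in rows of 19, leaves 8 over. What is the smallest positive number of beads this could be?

65

x ≡ 0 (mod 13) gives x ∈ {0, 13, 26, 39, 52, 65}.
The first of these with x mod 19 = 8 is 65.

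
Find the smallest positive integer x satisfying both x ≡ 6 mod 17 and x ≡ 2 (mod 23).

278

Since 23·3 ≡ 1 (mod 17), take x = 2 + 23·((6−2)·3 mod 17) = 2 + 23·12 = 278.
Check: 278 mod 17 = 6, 278 mod 23 = 2.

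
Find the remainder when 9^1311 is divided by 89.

5

Successive squares of 9 mod 89: 9^1≡9, 9^2≡81, 9^4≡64, 9^8≡2, 9^16≡4, 9^32≡16, 9^64≡78, 9^128≡32, 9^256≡45, 9^512≡67, 9^1024≡39.
1311 = 1 + 2 + 4 + 8 + 16 + 256 + 1024, so 9^1311 ≡ 9·81·64·2·4·45·39 ≡ 5 (mod 89).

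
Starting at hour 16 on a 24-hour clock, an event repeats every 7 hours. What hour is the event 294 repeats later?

294·7 = 2058.
2058 = 85·24 + 18, so 2058 mod 24 = 18.
(16 + 18) mod 24 = 10.

10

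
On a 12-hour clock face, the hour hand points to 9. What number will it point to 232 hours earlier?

5

Dividing 232 by 12 gives quotient 19 and remainder 4.
9 − 4 → 5 on a 12-hour dial.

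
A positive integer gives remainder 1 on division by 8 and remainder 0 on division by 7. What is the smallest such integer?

Since 7·7 ≡ 1 (mod 8), take x = 0 + 7·((1−0)·7 mod 8) = 0 + 7·7 = 49.
Check: 49 mod 8 = 1, 49 mod 7 = 0.

49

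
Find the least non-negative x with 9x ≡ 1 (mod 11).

9⁻¹ ≡ 5 (mod 11) because 9·5 = 45 = 4·11 + 1.
So x ≡ 5·1 = 5 ≡ 5 (mod 11).

5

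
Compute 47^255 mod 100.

Square-and-reduce mod 100: 47^1≡47, 47^2≡9, 47^4≡81, 47^8≡61, 47^16≡21, 47^32≡41, 47^64≡81, 47^128≡61.
Since 255 = 1 + 2 + 4 + 8 + 16 + 32 + 64 + 128 in binary, 47^255 ≡ 47·9·81·61·21·41·81·61 ≡ 43 (mod 100).

43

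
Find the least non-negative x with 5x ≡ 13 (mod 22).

7

5⁻¹ ≡ 9 (mod 22) because 5·9 = 45 = 2·22 + 1.
Multiplying both sides by 9: x ≡ 9·13 = 117 ≡ 7 (mod 22).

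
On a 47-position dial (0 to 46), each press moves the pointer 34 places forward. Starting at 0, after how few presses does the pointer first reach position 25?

The inverse of 34 mod 47 is 18 (since 34·18 = 612 ≡ 1).
Multiplying both sides by 18: x ≡ 18·25 = 450 ≡ 27 (mod 47).
Check: 34·27 = 918 = 19·47 + 25.

27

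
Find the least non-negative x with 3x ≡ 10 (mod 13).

12

3⁻¹ ≡ 9 (mod 13) because 3·9 = 27 = 2·13 + 1.
Multiplying both sides by 9: x ≡ 9·10 = 90 ≡ 12 (mod 13).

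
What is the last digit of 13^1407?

7

The units digit of 13^n cycles with period 4: 3, 9, 7, 1, …
1407 leaves remainder 3 on division by 4, so 13^1407 ends in 7.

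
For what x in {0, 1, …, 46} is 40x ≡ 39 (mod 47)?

40⁻¹ ≡ 20 (mod 47) because 40·20 = 800 = 17·47 + 1.
Multiplying both sides by 20: x ≡ 20·39 = 780 ≡ 28 (mod 47).

28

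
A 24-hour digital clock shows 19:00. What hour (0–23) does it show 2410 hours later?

2410 = 100·24 + 10, so 2410 mod 24 = 10.
(19 + 10) mod 24 = 5.

5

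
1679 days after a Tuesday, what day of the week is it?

1679 mod 7 = 6 (since 239·7 = 1673).
Tuesday + 6 days → Monday.

Monday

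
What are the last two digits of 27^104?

Square-and-reduce mod 100: 27^1≡27, 27^2≡29, 27^4≡41, 27^8≡81, 27^16≡61, 27^32≡21, 27^64≡41.
104 = 8 + 32 + 64, so 27^104 ≡ 81·21·41 ≡ 41 (mod 100).

41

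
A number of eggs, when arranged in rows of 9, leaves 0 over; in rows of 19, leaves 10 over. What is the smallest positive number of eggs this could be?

x ≡ 0 (mod 9) gives x ∈ {0, 9, 18, 27, 36, 45, 54, 63, …}.
The first of these with x mod 19 = 10 is 162.

162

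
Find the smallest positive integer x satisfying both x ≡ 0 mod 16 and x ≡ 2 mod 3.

32

x ≡ 2 (mod 3) gives x ∈ {2, 5, 8, 11, 14, 17, 20, 23, …}.
The first of these with x mod 16 = 0 is 32.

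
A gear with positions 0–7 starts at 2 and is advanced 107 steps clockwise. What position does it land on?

107 mod 8 = 3 (since 13·8 = 104).
(2 + 3) mod 8 = 5.

5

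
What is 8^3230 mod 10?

Powers of 8 mod 10 repeat with period 4: 8, 4, 2, 6.
3230 leaves remainder 2 on division by 4, so 8^3230 ends in 4.

4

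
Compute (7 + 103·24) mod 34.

103·24 = 2472.
2472 = 72·34 + 24, so 2472 mod 34 = 24.
(7 + 24) mod 34 = 31.

31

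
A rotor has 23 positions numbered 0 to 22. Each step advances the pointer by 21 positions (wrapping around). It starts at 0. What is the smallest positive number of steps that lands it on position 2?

22

The inverse of 21 mod 23 is 11 (since 21·11 = 231 ≡ 1).
So x ≡ 11·2 = 22 ≡ 22 (mod 23).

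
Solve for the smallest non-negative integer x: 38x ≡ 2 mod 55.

38⁻¹ ≡ 42 (mod 55) because 38·42 = 1596 = 29·55 + 1.
Multiplying both sides by 42: x ≡ 42·2 = 84 ≡ 29 (mod 55).
Check: 38·29 = 1102 = 20·55 + 2.

29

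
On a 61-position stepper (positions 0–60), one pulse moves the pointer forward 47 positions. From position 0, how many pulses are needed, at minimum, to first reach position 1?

61 = 1·47 + 14
47 = 3·14 + 5
14 = 2·5 + 4
5 = 1·4 + 1
4 = 4·1 + 0
Back-substituting gives 47·13 ≡ 1 (mod 61).

13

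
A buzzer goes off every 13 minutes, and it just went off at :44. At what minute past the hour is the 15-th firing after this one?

15·13 = 195.
195 = 3·60 + 15, so 195 mod 60 = 15.
(44 + 15) mod 60 = 59.

59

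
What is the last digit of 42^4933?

2

Powers of 2 mod 10 repeat with period 4: 2, 4, 8, 6.
4933 leaves remainder 1 on division by 4, so 42^4933 ends in 2.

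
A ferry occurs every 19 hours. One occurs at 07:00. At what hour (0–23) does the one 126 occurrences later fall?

126·19 = 2394.
2394 − 99·24 = 18, so 2394 ≡ 18 (mod 24).
(7 + 18) mod 24 = 1.

1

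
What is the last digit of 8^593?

Powers of 8 mod 10 repeat with period 4: 8, 4, 2, 6.
593 mod 4 = 1, so the last digit matches 8^1 = 8.

8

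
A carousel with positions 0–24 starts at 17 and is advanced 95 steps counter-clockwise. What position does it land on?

Dividing 95 by 25 gives quotient 3 and remainder 20.
(17 − 20) mod 25 = 22.

22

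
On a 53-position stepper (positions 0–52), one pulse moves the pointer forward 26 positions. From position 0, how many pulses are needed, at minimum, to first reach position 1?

26·51 = 1326 = 25·53 + 1, so 26⁻¹ ≡ 51 (mod 53).

51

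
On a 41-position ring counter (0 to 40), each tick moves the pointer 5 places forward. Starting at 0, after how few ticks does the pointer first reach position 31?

39

5⁻¹ ≡ 33 (mod 41) because 5·33 = 165 = 4·41 + 1.
Multiplying both sides by 33: x ≡ 33·31 = 1023 ≡ 39 (mod 41).
Check: 5·39 = 195 = 4·41 + 31.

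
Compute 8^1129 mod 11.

7

Square-and-reduce mod 11: 8^1≡8, 8^2≡9, 8^4≡4, 8^8≡5, 8^16≡3, 8^32≡9, 8^64≡4, 8^128≡5, 8^256≡3, 8^512≡9, 8^1024≡4.
Since 1129 = 1 + 8 + 32 + 64 + 1024 in binary, 8^1129 ≡ 8·5·9·4·4 ≡ 7 (mod 11).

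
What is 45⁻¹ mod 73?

13

73 = 1·45 + 28
45 = 1·28 + 17
28 = 1·17 + 11
17 = 1·11 + 6
11 = 1·6 + 5
6 = 1·5 + 1
5 = 5·1 + 0
Back-substituting gives 45·13 ≡ 1 (mod 73).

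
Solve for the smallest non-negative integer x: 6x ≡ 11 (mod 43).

9

6⁻¹ ≡ 36 (mod 43) because 6·36 = 216 = 5·43 + 1.
So x ≡ 36·11 = 396 ≡ 9 (mod 43).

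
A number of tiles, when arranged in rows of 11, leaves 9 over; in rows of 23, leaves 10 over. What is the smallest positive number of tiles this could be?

240

Since 23·1 ≡ 1 (mod 11), take x = 10 + 23·((9−10)·1 mod 11) = 10 + 23·10 = 240.
Check: 240 mod 11 = 9, 240 mod 23 = 10.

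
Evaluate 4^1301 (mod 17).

By repeated squaring mod 17: 4^1≡4, 4^2≡16, 4^4≡1, 4^8≡1, 4^16≡1, 4^32≡1, 4^64≡1, 4^128≡1, 4^256≡1, 4^512≡1, 4^1024≡1.
Since 1301 = 1 + 4 + 16 + 256 + 1024 in binary, 4^1301 ≡ 4·1·1·1·1 ≡ 4 (mod 17).

4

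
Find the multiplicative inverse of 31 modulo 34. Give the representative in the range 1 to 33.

31·11 = 341 = 10·34 + 1, so 31⁻¹ ≡ 11 (mod 34).

11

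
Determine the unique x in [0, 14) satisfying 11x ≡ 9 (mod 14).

11

11⁻¹ ≡ 9 (mod 14) because 11·9 = 99 = 7·14 + 1.
So x ≡ 9·9 = 81 ≡ 11 (mod 14).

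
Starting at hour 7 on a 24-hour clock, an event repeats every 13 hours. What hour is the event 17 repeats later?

17·13 = 221.
221 = 9·24 + 5, so 221 mod 24 = 5.
(7 + 5) mod 24 = 12.

12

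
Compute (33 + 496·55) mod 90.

496·55 = 27280.
27280 = 303·90 + 10, so 27280 mod 90 = 10.
(33 + 10) mod 90 = 43.

43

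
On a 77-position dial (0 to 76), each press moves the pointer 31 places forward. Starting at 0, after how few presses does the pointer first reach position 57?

54

31⁻¹ ≡ 5 (mod 77) because 31·5 = 155 = 2·77 + 1.
Multiplying both sides by 5: x ≡ 5·57 = 285 ≡ 54 (mod 77).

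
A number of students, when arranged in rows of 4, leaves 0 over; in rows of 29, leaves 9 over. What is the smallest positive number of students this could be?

96

x ≡ 0 (mod 4) gives x ∈ {0, 4, 8, 12, 16, 20, 24, 28, …}.
The first of these with x mod 29 = 9 is 96.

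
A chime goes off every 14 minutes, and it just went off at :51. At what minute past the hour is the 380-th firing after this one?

31

380·14 = 5320.
5320 = 88·60 + 40, so 5320 mod 60 = 40.
(51 + 40) mod 60 = 31.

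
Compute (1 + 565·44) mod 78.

57

565·44 = 24860.
24860 − 318·78 = 56, so 24860 ≡ 56 (mod 78).
(1 + 56) mod 78 = 57.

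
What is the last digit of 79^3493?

The units digit of 79^n cycles with period 2: 9, 1, …
3493 mod 2 = 1, so the last digit matches 9^1 = 9.

9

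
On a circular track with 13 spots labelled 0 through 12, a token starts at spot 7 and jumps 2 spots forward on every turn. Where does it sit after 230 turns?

230·2 = 460.
460 mod 13 = 5 (since 35·13 = 455).
(7 + 5) mod 13 = 12.

12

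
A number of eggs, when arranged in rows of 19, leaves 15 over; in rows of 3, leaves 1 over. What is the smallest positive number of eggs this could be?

34

Since 3·13 ≡ 1 (mod 19), take x = 1 + 3·((15−1)·13 mod 19) = 1 + 3·11 = 34.
Check: 34 mod 19 = 15, 34 mod 3 = 1.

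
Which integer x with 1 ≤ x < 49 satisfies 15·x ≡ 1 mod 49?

49 = 3·15 + 4
15 = 3·4 + 3
4 = 1·3 + 1
3 = 3·1 + 0
Back-substituting gives 15·36 ≡ 1 (mod 49).

36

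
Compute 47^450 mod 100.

49

Successive squares of 47 mod 100: 47^1≡47, 47^2≡9, 47^4≡81, 47^8≡61, 47^16≡21, 47^32≡41, 47^64≡81, 47^128≡61, 47^256≡21.
450 = 2 + 64 + 128 + 256, so 47^450 ≡ 9·81·61·21 ≡ 49 (mod 100).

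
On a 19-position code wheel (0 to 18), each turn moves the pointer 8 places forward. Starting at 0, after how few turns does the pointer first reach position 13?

4

The inverse of 8 mod 19 is 12 (since 8·12 = 96 ≡ 1).
So x ≡ 12·13 = 156 ≡ 4 (mod 19).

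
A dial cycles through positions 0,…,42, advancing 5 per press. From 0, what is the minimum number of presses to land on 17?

12

5⁻¹ ≡ 26 (mod 43) because 5·26 = 130 = 3·43 + 1.
Multiplying both sides by 26: x ≡ 26·17 = 442 ≡ 12 (mod 43).
Check: 5·12 = 60 = 1·43 + 17.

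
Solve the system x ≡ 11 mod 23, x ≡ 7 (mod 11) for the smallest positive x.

172

Since 11·21 ≡ 1 (mod 23), take x = 7 + 11·((11−7)·21 mod 23) = 7 + 11·15 = 172.
Check: 172 mod 23 = 11, 172 mod 11 = 7.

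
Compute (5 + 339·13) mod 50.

339·13 = 4407.
4407 − 88·50 = 7, so 4407 ≡ 7 (mod 50).
(5 + 7) mod 50 = 12.

12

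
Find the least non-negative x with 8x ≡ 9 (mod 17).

8⁻¹ ≡ 15 (mod 17) because 8·15 = 120 = 7·17 + 1.
Multiplying both sides by 15: x ≡ 15·9 = 135 ≡ 16 (mod 17).

16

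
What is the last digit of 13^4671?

Last digits of 3^n: 3, 9, 7, 1 (period 4).
4671 leaves remainder 3 on division by 4, so 13^4671 ends in 7.

7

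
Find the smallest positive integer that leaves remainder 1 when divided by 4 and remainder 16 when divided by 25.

x ≡ 1 (mod 4) gives x ∈ {1, 5, 9, 13, 17, 21, 25, 29, …}.
The first of these with x mod 25 = 16 is 41.

41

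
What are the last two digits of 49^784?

By repeated squaring mod 100: 49^1≡49, 49^2≡1, 49^4≡1, 49^8≡1, 49^16≡1, 49^32≡1, 49^64≡1, 49^128≡1, 49^256≡1, 49^512≡1.
Since 784 = 16 + 256 + 512 in binary, 49^784 ≡ 1·1·1 ≡ 1 (mod 100).

01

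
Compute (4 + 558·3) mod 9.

4

558·3 = 1674.
1674 − 186·9 = 0, so 1674 ≡ 0 (mod 9).
(4 + 0) mod 9 = 4.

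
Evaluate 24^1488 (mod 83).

21

By repeated squaring mod 83: 24^1≡24, 24^2≡78, 24^4≡25, 24^8≡44, 24^16≡27, 24^32≡65, 24^64≡75, 24^128≡64, 24^256≡29, 24^512≡11, 24^1024≡38.
1488 = 16 + 64 + 128 + 256 + 1024, so 24^1488 ≡ 27·75·64·29·38 ≡ 21 (mod 83).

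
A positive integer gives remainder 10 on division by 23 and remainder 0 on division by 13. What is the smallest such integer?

286

Since 13·16 ≡ 1 (mod 23), take x = 0 + 13·((10−0)·16 mod 23) = 0 + 13·22 = 286.
Check: 286 mod 23 = 10, 286 mod 13 = 0.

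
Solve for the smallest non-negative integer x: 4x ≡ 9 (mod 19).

The inverse of 4 mod 19 is 5 (since 4·5 = 20 ≡ 1).
Multiplying both sides by 5: x ≡ 5·9 = 45 ≡ 7 (mod 19).

7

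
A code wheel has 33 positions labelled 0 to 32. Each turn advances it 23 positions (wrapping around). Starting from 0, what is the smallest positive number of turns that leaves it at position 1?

23

33 = 1·23 + 10
23 = 2·10 + 3
10 = 3·3 + 1
3 = 3·1 + 0
Back-substituting gives 23·23 ≡ 1 (mod 33).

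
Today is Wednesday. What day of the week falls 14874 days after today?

Tuesday

14874 = 2124·7 + 6, so 14874 mod 7 = 6.
Wednesday + 6 days → Tuesday.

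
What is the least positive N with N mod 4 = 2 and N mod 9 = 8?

x ≡ 2 (mod 4) gives x ∈ {2, 6, 10, 14, 18, 22, 26}.
The first of these with x mod 9 = 8 is 26.

26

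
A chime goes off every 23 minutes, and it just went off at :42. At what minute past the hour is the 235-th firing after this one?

235·23 = 5405.
5405 mod 60 = 5 (since 90·60 = 5400).
(42 + 5) mod 60 = 47.

47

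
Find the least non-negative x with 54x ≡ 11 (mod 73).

34

54⁻¹ ≡ 23 (mod 73) because 54·23 = 1242 = 17·73 + 1.
Multiplying both sides by 23: x ≡ 23·11 = 253 ≡ 34 (mod 73).
Check: 54·34 = 1836 = 25·73 + 11.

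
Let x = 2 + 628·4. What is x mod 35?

29

628·4 = 2512.
2512 mod 35 = 27 (since 71·35 = 2485).
(2 + 27) mod 35 = 29.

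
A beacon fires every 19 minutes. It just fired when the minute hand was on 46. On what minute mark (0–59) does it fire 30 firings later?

16

30·19 = 570.
Dividing 570 by 60 gives quotient 9 and remainder 30.
(46 + 30) mod 60 = 16.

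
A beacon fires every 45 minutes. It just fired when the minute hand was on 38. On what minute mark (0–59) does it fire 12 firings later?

12·45 = 540.
540 mod 60 = 0 (since 9·60 = 540).
(38 + 0) mod 60 = 38.

38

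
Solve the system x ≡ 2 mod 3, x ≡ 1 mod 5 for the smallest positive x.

11

x ≡ 2 (mod 3) gives x ∈ {2, 5, 8, 11}.
The first of these with x mod 5 = 1 is 11.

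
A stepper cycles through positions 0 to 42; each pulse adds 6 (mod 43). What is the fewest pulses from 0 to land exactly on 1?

6·36 = 216 = 5·43 + 1, so 6⁻¹ ≡ 36 (mod 43).

36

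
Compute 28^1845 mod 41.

Square-and-reduce mod 41: 28^1≡28, 28^2≡5, 28^4≡25, 28^8≡10, 28^16≡18, 28^32≡37, 28^64≡16, 28^128≡10, 28^256≡18, 28^512≡37, 28^1024≡16.
Since 1845 = 1 + 4 + 16 + 32 + 256 + 512 + 1024 in binary, 28^1845 ≡ 28·25·18·37·18·37·16 ≡ 3 (mod 41).

3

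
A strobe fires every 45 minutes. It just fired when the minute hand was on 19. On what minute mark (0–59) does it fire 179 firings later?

179·45 = 8055.
Dividing 8055 by 60 gives quotient 134 and remainder 15.
(19 + 15) mod 60 = 34.

34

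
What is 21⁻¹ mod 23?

11

21·11 = 231 = 10·23 + 1, so 21⁻¹ ≡ 11 (mod 23).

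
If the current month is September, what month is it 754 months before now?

754 − 62·12 = 10, so 754 ≡ 10 (mod 12).
September − 10 months → November.

November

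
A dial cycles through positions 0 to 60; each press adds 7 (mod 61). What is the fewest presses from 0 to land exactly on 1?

35

7·35 = 245 = 4·61 + 1, so 7⁻¹ ≡ 35 (mod 61).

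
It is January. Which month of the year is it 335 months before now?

February

335 − 27·12 = 11, so 335 ≡ 11 (mod 12).
January − 11 months → February.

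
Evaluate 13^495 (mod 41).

14

Square-and-reduce mod 41: 13^1≡13, 13^2≡5, 13^4≡25, 13^8≡10, 13^16≡18, 13^32≡37, 13^64≡16, 13^128≡10, 13^256≡18.
Since 495 = 1 + 2 + 4 + 8 + 32 + 64 + 128 + 256 in binary, 13^495 ≡ 13·5·25·10·37·16·10·18 ≡ 14 (mod 41).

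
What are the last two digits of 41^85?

Successive squares of 41 mod 100: 41^1≡41, 41^2≡81, 41^4≡61, 41^8≡21, 41^16≡41, 41^32≡81, 41^64≡61.
Since 85 = 1 + 4 + 16 + 64 in binary, 41^85 ≡ 41·61·41·61 ≡ 1 (mod 100).

01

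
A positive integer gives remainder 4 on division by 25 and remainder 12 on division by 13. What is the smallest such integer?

129

Since 13·2 ≡ 1 (mod 25), take x = 12 + 13·((4−12)·2 mod 25) = 12 + 13·9 = 129.
Check: 129 mod 25 = 4, 129 mod 13 = 12.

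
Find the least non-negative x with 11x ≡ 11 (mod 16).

11⁻¹ ≡ 3 (mod 16) because 11·3 = 33 = 2·16 + 1.
So x ≡ 3·11 = 33 ≡ 1 (mod 16).

1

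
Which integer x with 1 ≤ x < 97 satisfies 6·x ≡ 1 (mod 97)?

81

6·81 = 486 = 5·97 + 1, so 6⁻¹ ≡ 81 (mod 97).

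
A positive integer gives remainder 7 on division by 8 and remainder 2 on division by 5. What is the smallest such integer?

7

x ≡ 2 (mod 5) gives x ∈ {2, 7}.
The first of these with x mod 8 = 7 is 7.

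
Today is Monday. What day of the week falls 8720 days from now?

Dividing 8720 by 7 gives quotient 1245 and remainder 5.
Monday + 5 days → Saturday.

Saturday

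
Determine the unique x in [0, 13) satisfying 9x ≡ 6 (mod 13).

5

The inverse of 9 mod 13 is 3 (since 9·3 = 27 ≡ 1).
So x ≡ 3·6 = 18 ≡ 5 (mod 13).
Check: 9·5 = 45 = 3·13 + 6.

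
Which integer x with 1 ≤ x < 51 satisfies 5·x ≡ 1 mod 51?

51 = 10·5 + 1
5 = 5·1 + 0
Back-substituting gives 5·41 ≡ 1 (mod 51).

41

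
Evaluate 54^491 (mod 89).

By repeated squaring mod 89: 54^1≡54, 54^2≡68, 54^4≡85, 54^8≡16, 54^16≡78, 54^32≡32, 54^64≡45, 54^128≡67, 54^256≡39.
491 = 1 + 2 + 8 + 32 + 64 + 128 + 256, so 54^491 ≡ 54·68·16·32·45·67·39 ≡ 3 (mod 89).

3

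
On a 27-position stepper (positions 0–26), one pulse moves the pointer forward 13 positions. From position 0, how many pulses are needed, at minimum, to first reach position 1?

25

13·25 = 325 = 12·27 + 1, so 13⁻¹ ≡ 25 (mod 27).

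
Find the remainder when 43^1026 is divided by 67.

By repeated squaring mod 67: 43^1≡43, 43^2≡40, 43^4≡59, 43^8≡64, 43^16≡9, 43^32≡14, 43^64≡62, 43^128≡25, 43^256≡22, 43^512≡15, 43^1024≡24.
1026 = 2 + 1024, so 43^1026 ≡ 40·24 ≡ 22 (mod 67).

22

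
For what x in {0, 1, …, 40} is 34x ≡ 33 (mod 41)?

7

34⁻¹ ≡ 35 (mod 41) because 34·35 = 1190 = 29·41 + 1.
So x ≡ 35·33 = 1155 ≡ 7 (mod 41).
Check: 34·7 = 238 = 5·41 + 33.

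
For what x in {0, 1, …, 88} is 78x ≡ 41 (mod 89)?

61

78⁻¹ ≡ 8 (mod 89) because 78·8 = 624 = 7·89 + 1.
So x ≡ 8·41 = 328 ≡ 61 (mod 89).
Check: 78·61 = 4758 = 53·89 + 41.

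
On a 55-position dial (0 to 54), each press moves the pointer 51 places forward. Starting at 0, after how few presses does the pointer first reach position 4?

51⁻¹ ≡ 41 (mod 55) because 51·41 = 2091 = 38·55 + 1.
Multiplying both sides by 41: x ≡ 41·4 = 164 ≡ 54 (mod 55).

54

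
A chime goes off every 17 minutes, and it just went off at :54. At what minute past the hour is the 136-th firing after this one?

26

136·17 = 2312.
2312 mod 60 = 32 (since 38·60 = 2280).
(54 + 32) mod 60 = 26.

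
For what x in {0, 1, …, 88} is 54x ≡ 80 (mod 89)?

74

54⁻¹ ≡ 61 (mod 89) because 54·61 = 3294 = 37·89 + 1.
Multiplying both sides by 61: x ≡ 61·80 = 4880 ≡ 74 (mod 89).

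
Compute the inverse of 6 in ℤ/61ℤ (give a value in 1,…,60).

51

61 = 10·6 + 1
6 = 6·1 + 0
Back-substituting gives 6·51 ≡ 1 (mod 61).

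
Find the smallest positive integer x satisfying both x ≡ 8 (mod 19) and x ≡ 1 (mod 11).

122

Since 11·7 ≡ 1 (mod 19), take x = 1 + 11·((8−1)·7 mod 19) = 1 + 11·11 = 122.
Check: 122 mod 19 = 8, 122 mod 11 = 1.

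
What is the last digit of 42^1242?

4

Last digits of 2^n: 2, 4, 8, 6 (period 4).
1242 leaves remainder 2 on division by 4, so 42^1242 ends in 4.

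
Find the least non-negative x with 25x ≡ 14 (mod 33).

23

25⁻¹ ≡ 4 (mod 33) because 25·4 = 100 = 3·33 + 1.
Multiplying both sides by 4: x ≡ 4·14 = 56 ≡ 23 (mod 33).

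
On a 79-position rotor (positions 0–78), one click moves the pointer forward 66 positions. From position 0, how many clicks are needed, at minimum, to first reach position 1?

66·6 = 396 = 5·79 + 1, so 66⁻¹ ≡ 6 (mod 79).

6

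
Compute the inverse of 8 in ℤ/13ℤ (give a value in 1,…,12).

13 = 1·8 + 5
8 = 1·5 + 3
5 = 1·3 + 2
3 = 1·2 + 1
2 = 2·1 + 0
Back-substituting gives 8·5 ≡ 1 (mod 13).

5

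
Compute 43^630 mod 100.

By repeated squaring mod 100: 43^1≡43, 43^2≡49, 43^4≡1, 43^8≡1, 43^16≡1, 43^32≡1, 43^64≡1, 43^128≡1, 43^256≡1, 43^512≡1.
630 = 2 + 4 + 16 + 32 + 64 + 512, so 43^630 ≡ 49·1·1·1·1·1 ≡ 49 (mod 100).

49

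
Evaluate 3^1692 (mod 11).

Square-and-reduce mod 11: 3^1≡3, 3^2≡9, 3^4≡4, 3^8≡5, 3^16≡3, 3^32≡9, 3^64≡4, 3^128≡5, 3^256≡3, 3^512≡9, 3^1024≡4.
1692 = 4 + 8 + 16 + 128 + 512 + 1024, so 3^1692 ≡ 4·5·3·5·9·4 ≡ 9 (mod 11).

9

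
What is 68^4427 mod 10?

2

Powers of 8 mod 10 repeat with period 4: 8, 4, 2, 6.
4427 leaves remainder 3 on division by 4, so 68^4427 ends in 2.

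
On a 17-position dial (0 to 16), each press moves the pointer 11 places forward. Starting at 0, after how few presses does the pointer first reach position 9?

11⁻¹ ≡ 14 (mod 17) because 11·14 = 154 = 9·17 + 1.
Multiplying both sides by 14: x ≡ 14·9 = 126 ≡ 7 (mod 17).
Check: 11·7 = 77 = 4·17 + 9.

7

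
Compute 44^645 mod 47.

44

By repeated squaring mod 47: 44^1≡44, 44^2≡9, 44^4≡34, 44^8≡28, 44^16≡32, 44^32≡37, 44^64≡6, 44^128≡36, 44^256≡27, 44^512≡24.
645 = 1 + 4 + 128 + 512, so 44^645 ≡ 44·34·36·24 ≡ 44 (mod 47).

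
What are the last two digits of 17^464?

Square-and-reduce mod 100: 17^1≡17, 17^2≡89, 17^4≡21, 17^8≡41, 17^16≡81, 17^32≡61, 17^64≡21, 17^128≡41, 17^256≡81.
464 = 16 + 64 + 128 + 256, so 17^464 ≡ 81·21·41·81 ≡ 21 (mod 100).

21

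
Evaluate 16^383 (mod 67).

36

Square-and-reduce mod 67: 16^1≡16, 16^2≡55, 16^4≡10, 16^8≡33, 16^16≡17, 16^32≡21, 16^64≡39, 16^128≡47, 16^256≡65.
383 = 1 + 2 + 4 + 8 + 16 + 32 + 64 + 256, so 16^383 ≡ 16·55·10·33·17·21·39·65 ≡ 36 (mod 67).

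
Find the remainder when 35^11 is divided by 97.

Successive squares of 35 mod 97: 35^1≡35, 35^2≡61, 35^4≡35, 35^8≡61.
Since 11 = 1 + 2 + 8 in binary, 35^11 ≡ 35·61·61 ≡ 61 (mod 97).

61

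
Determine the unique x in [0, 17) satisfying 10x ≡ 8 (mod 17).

10⁻¹ ≡ 12 (mod 17) because 10·12 = 120 = 7·17 + 1.
Multiplying both sides by 12: x ≡ 12·8 = 96 ≡ 11 (mod 17).

11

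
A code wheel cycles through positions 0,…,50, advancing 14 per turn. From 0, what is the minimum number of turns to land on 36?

39

The inverse of 14 mod 51 is 11 (since 14·11 = 154 ≡ 1).
Multiplying both sides by 11: x ≡ 11·36 = 396 ≡ 39 (mod 51).
Check: 14·39 = 546 = 10·51 + 36.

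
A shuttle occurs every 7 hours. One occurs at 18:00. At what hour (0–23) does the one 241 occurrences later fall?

241·7 = 1687.
1687 mod 24 = 7 (since 70·24 = 1680).
(18 + 7) mod 24 = 1.

1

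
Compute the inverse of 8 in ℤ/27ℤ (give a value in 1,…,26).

17

8·17 = 136 = 5·27 + 1, so 8⁻¹ ≡ 17 (mod 27).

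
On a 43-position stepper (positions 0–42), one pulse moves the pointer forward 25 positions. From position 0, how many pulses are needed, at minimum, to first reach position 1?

25·31 = 775 = 18·43 + 1, so 25⁻¹ ≡ 31 (mod 43).

31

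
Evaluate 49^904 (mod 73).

64

By repeated squaring mod 73: 49^1≡49, 49^2≡65, 49^4≡64, 49^8≡8, 49^16≡64, 49^32≡8, 49^64≡64, 49^128≡8, 49^256≡64, 49^512≡8.
904 = 8 + 128 + 256 + 512, so 49^904 ≡ 8·8·64·8 ≡ 64 (mod 73).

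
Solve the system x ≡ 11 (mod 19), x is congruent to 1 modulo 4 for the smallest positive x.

x ≡ 1 (mod 4) gives x ∈ {1, 5, 9, 13, 17, 21, 25, 29, …}.
The first of these with x mod 19 = 11 is 49.

49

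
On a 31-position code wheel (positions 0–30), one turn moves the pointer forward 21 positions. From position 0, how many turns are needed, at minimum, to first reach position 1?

3

21·3 = 63 = 2·31 + 1, so 21⁻¹ ≡ 3 (mod 31).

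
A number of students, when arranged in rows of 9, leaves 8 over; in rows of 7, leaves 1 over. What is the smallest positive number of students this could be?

8

x ≡ 1 (mod 7) gives x ∈ {1, 8}.
The first of these with x mod 9 = 8 is 8.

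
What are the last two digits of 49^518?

By repeated squaring mod 100: 49^1≡49, 49^2≡1, 49^4≡1, 49^8≡1, 49^16≡1, 49^32≡1, 49^64≡1, 49^128≡1, 49^256≡1, 49^512≡1.
518 = 2 + 4 + 512, so 49^518 ≡ 1·1·1 ≡ 1 (mod 100).

01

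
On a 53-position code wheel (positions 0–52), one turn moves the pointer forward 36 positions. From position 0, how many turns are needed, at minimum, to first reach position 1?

53 = 1·36 + 17
36 = 2·17 + 2
17 = 8·2 + 1
2 = 2·1 + 0
Back-substituting gives 36·28 ≡ 1 (mod 53).

28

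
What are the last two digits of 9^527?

Successive squares of 9 mod 100: 9^1≡9, 9^2≡81, 9^4≡61, 9^8≡21, 9^16≡41, 9^32≡81, 9^64≡61, 9^128≡21, 9^256≡41, 9^512≡81.
Since 527 = 1 + 2 + 4 + 8 + 512 in binary, 9^527 ≡ 9·81·61·21·81 ≡ 69 (mod 100).

69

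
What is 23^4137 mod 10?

3

Powers of 3 mod 10 repeat with period 4: 3, 9, 7, 1.
4137 leaves remainder 1 on division by 4, so 23^4137 ends in 3.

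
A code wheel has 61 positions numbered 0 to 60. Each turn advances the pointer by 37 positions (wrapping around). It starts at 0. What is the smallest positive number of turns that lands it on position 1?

33

37⁻¹ ≡ 33 (mod 61) because 37·33 = 1221 = 20·61 + 1.
Multiplying both sides by 33: x ≡ 33·1 = 33 ≡ 33 (mod 61).
Check: 37·33 = 1221 = 20·61 + 1.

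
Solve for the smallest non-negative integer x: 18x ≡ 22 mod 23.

14

The inverse of 18 mod 23 is 9 (since 18·9 = 162 ≡ 1).
Multiplying both sides by 9: x ≡ 9·22 = 198 ≡ 14 (mod 23).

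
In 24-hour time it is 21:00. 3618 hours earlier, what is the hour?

3

3618 − 150·24 = 18, so 3618 ≡ 18 (mod 24).
(21 − 18) mod 24 = 3.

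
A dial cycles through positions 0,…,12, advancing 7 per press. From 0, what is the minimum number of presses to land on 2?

4

7⁻¹ ≡ 2 (mod 13) because 7·2 = 14 = 1·13 + 1.
So x ≡ 2·2 = 4 ≡ 4 (mod 13).
Check: 7·4 = 28 = 2·13 + 2.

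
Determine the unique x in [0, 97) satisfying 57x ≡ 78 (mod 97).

57⁻¹ ≡ 80 (mod 97) because 57·80 = 4560 = 47·97 + 1.
Multiplying both sides by 80: x ≡ 80·78 = 6240 ≡ 32 (mod 97).

32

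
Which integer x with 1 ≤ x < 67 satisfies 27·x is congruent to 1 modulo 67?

5

27·5 = 135 = 2·67 + 1, so 27⁻¹ ≡ 5 (mod 67).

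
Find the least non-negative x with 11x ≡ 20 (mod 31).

11⁻¹ ≡ 17 (mod 31) because 11·17 = 187 = 6·31 + 1.
Multiplying both sides by 17: x ≡ 17·20 = 340 ≡ 30 (mod 31).
Check: 11·30 = 330 = 10·31 + 20.

30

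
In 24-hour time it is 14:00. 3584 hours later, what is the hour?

3584 − 149·24 = 8, so 3584 ≡ 8 (mod 24).
(14 + 8) mod 24 = 22.

22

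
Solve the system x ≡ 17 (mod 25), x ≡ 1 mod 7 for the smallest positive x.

92

x ≡ 1 (mod 7) gives x ∈ {1, 8, 15, 22, 29, 36, 43, 50, …}.
The first of these with x mod 25 = 17 is 92.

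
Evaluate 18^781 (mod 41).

18

Square-and-reduce mod 41: 18^1≡18, 18^2≡37, 18^4≡16, 18^8≡10, 18^16≡18, 18^32≡37, 18^64≡16, 18^128≡10, 18^256≡18, 18^512≡37.
781 = 1 + 4 + 8 + 256 + 512, so 18^781 ≡ 18·16·10·18·37 ≡ 18 (mod 41).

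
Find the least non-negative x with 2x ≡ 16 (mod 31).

The inverse of 2 mod 31 is 16 (since 2·16 = 32 ≡ 1).
Multiplying both sides by 16: x ≡ 16·16 = 256 ≡ 8 (mod 31).

8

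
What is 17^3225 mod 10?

7

Powers of 7 mod 10 repeat with period 4: 7, 9, 3, 1.
3225 mod 4 = 1, so the last digit matches 7^1 = 7.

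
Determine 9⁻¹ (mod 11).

5

11 = 1·9 + 2
9 = 4·2 + 1
2 = 2·1 + 0
Back-substituting gives 9·5 ≡ 1 (mod 11).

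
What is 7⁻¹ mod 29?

25

7·25 = 175 = 6·29 + 1, so 7⁻¹ ≡ 25 (mod 29).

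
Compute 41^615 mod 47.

22

Square-and-reduce mod 47: 41^1≡41, 41^2≡36, 41^4≡27, 41^8≡24, 41^16≡12, 41^32≡3, 41^64≡9, 41^128≡34, 41^256≡28, 41^512≡32.
Since 615 = 1 + 2 + 4 + 32 + 64 + 512 in binary, 41^615 ≡ 41·36·27·3·9·32 ≡ 22 (mod 47).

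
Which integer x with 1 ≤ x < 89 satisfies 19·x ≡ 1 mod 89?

89 = 4·19 + 13
19 = 1·13 + 6
13 = 2·6 + 1
6 = 6·1 + 0
Back-substituting gives 19·75 ≡ 1 (mod 89).

75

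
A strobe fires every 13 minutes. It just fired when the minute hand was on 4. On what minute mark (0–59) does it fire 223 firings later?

23

223·13 = 2899.
2899 = 48·60 + 19, so 2899 mod 60 = 19.
(4 + 19) mod 60 = 23.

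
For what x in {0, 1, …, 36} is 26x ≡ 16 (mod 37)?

The inverse of 26 mod 37 is 10 (since 26·10 = 260 ≡ 1).
So x ≡ 10·16 = 160 ≡ 12 (mod 37).

12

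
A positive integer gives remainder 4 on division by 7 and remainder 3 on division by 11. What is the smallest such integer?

x ≡ 4 (mod 7) gives x ∈ {4, 11, 18, 25}.
The first of these with x mod 11 = 3 is 25.

25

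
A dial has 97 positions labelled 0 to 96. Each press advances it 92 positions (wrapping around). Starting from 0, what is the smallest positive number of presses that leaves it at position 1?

92·58 = 5336 = 55·97 + 1, so 92⁻¹ ≡ 58 (mod 97).

58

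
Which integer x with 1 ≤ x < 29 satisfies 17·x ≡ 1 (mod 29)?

29 = 1·17 + 12
17 = 1·12 + 5
12 = 2·5 + 2
5 = 2·2 + 1
2 = 2·1 + 0
Back-substituting gives 17·12 ≡ 1 (mod 29).

12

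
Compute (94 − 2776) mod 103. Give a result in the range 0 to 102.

2776 − 26·103 = 98, so 2776 ≡ 98 (mod 103).
(94 − 98) mod 103 = 99.

99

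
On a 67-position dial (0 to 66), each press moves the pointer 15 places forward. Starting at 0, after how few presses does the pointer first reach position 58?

53

15⁻¹ ≡ 9 (mod 67) because 15·9 = 135 = 2·67 + 1.
So x ≡ 9·58 = 522 ≡ 53 (mod 67).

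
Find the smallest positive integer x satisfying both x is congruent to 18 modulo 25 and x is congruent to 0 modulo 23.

368

x ≡ 0 (mod 23) gives x ∈ {0, 23, 46, 69, 92, 115, 138, 161, …}.
The first of these with x mod 25 = 18 is 368.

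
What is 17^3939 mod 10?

Powers of 7 mod 10 repeat with period 4: 7, 9, 3, 1.
3939 leaves remainder 3 on division by 4, so 17^3939 ends in 3.

3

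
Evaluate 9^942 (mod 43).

Square-and-reduce mod 43: 9^1≡9, 9^2≡38, 9^4≡25, 9^8≡23, 9^16≡13, 9^32≡40, 9^64≡9, 9^128≡38, 9^256≡25, 9^512≡23.
942 = 2 + 4 + 8 + 32 + 128 + 256 + 512, so 9^942 ≡ 38·25·23·40·38·25·23 ≡ 21 (mod 43).

21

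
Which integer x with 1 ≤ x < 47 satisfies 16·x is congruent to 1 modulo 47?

3

47 = 2·16 + 15
16 = 1·15 + 1
15 = 15·1 + 0
Back-substituting gives 16·3 ≡ 1 (mod 47).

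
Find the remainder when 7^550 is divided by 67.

Successive squares of 7 mod 67: 7^1≡7, 7^2≡49, 7^4≡56, 7^8≡54, 7^16≡35, 7^32≡19, 7^64≡26, 7^128≡6, 7^256≡36, 7^512≡23.
550 = 2 + 4 + 32 + 512, so 7^550 ≡ 49·56·19·23 ≡ 29 (mod 67).

29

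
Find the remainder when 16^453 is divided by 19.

11

Square-and-reduce mod 19: 16^1≡16, 16^2≡9, 16^4≡5, 16^8≡6, 16^16≡17, 16^32≡4, 16^64≡16, 16^128≡9, 16^256≡5.
453 = 1 + 4 + 64 + 128 + 256, so 16^453 ≡ 16·5·16·9·5 ≡ 11 (mod 19).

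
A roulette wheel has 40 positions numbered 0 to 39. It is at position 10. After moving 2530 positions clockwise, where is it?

2530 mod 40 = 10 (since 63·40 = 2520).
(10 + 10) mod 40 = 20.

20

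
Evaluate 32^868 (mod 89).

64

By repeated squaring mod 89: 32^1≡32, 32^2≡45, 32^4≡67, 32^8≡39, 32^16≡8, 32^32≡64, 32^64≡2, 32^128≡4, 32^256≡16, 32^512≡78.
Since 868 = 4 + 32 + 64 + 256 + 512 in binary, 32^868 ≡ 67·64·2·16·78 ≡ 64 (mod 89).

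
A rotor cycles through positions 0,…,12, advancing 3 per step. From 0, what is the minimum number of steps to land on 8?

7

3⁻¹ ≡ 9 (mod 13) because 3·9 = 27 = 2·13 + 1.
So x ≡ 9·8 = 72 ≡ 7 (mod 13).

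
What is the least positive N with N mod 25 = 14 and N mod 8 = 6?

x ≡ 6 (mod 8) gives x ∈ {6, 14}.
The first of these with x mod 25 = 14 is 14.

14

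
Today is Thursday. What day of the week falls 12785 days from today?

12785 − 1826·7 = 3, so 12785 ≡ 3 (mod 7).
Thursday + 3 days → Sunday.

Sunday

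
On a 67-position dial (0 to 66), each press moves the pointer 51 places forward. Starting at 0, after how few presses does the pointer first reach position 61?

59

51⁻¹ ≡ 46 (mod 67) because 51·46 = 2346 = 35·67 + 1.
Multiplying both sides by 46: x ≡ 46·61 = 2806 ≡ 59 (mod 67).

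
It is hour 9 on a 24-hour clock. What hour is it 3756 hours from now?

3756 mod 24 = 12 (since 156·24 = 3744).
(9 + 12) mod 24 = 21.

21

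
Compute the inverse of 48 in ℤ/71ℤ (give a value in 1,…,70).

37

48·37 = 1776 = 25·71 + 1, so 48⁻¹ ≡ 37 (mod 71).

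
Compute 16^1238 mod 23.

Square-and-reduce mod 23: 16^1≡16, 16^2≡3, 16^4≡9, 16^8≡12, 16^16≡6, 16^32≡13, 16^64≡8, 16^128≡18, 16^256≡2, 16^512≡4, 16^1024≡16.
1238 = 2 + 4 + 16 + 64 + 128 + 1024, so 16^1238 ≡ 3·9·6·8·18·16 ≡ 4 (mod 23).

4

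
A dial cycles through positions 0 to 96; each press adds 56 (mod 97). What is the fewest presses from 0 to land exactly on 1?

56·26 = 1456 = 15·97 + 1, so 56⁻¹ ≡ 26 (mod 97).

26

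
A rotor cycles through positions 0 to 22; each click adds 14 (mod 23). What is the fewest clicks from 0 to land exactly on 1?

5

14·5 = 70 = 3·23 + 1, so 14⁻¹ ≡ 5 (mod 23).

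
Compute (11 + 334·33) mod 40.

33

334·33 = 11022.
11022 = 275·40 + 22, so 11022 mod 40 = 22.
(11 + 22) mod 40 = 33.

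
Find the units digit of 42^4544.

Powers of 2 mod 10 repeat with period 4: 2, 4, 8, 6.
4544 leaves remainder 0 on division by 4, so 42^4544 ends in 6.

6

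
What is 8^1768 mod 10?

Last digits of 8^n: 8, 4, 2, 6 (period 4).
1768 mod 4 = 0, so the last digit matches 8^4 = 6.

6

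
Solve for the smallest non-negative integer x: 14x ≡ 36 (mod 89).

28

14⁻¹ ≡ 70 (mod 89) because 14·70 = 980 = 11·89 + 1.
Multiplying both sides by 70: x ≡ 70·36 = 2520 ≡ 28 (mod 89).
Check: 14·28 = 392 = 4·89 + 36.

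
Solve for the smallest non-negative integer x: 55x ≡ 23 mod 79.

55⁻¹ ≡ 23 (mod 79) because 55·23 = 1265 = 16·79 + 1.
Multiplying both sides by 23: x ≡ 23·23 = 529 ≡ 55 (mod 79).

55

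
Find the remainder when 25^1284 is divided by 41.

By repeated squaring mod 41: 25^1≡25, 25^2≡10, 25^4≡18, 25^8≡37, 25^16≡16, 25^32≡10, 25^64≡18, 25^128≡37, 25^256≡16, 25^512≡10, 25^1024≡18.
1284 = 4 + 256 + 1024, so 25^1284 ≡ 18·16·18 ≡ 18 (mod 41).

18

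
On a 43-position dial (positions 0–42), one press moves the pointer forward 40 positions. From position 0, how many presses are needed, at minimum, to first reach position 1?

43 = 1·40 + 3
40 = 13·3 + 1
3 = 3·1 + 0
Back-substituting gives 40·14 ≡ 1 (mod 43).

14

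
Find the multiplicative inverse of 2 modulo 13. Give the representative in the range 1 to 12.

7

2·7 = 14 = 1·13 + 1, so 2⁻¹ ≡ 7 (mod 13).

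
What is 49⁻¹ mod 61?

5

61 = 1·49 + 12
49 = 4·12 + 1
12 = 12·1 + 0
Back-substituting gives 49·5 ≡ 1 (mod 61).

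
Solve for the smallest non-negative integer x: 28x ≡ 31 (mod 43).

18

The inverse of 28 mod 43 is 20 (since 28·20 = 560 ≡ 1).
Multiplying both sides by 20: x ≡ 20·31 = 620 ≡ 18 (mod 43).
Check: 28·18 = 504 = 11·43 + 31.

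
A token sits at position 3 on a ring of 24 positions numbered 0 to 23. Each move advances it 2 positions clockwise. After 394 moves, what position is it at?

394·2 = 788.
788 − 32·24 = 20, so 788 ≡ 20 (mod 24).
(3 + 20) mod 24 = 23.

23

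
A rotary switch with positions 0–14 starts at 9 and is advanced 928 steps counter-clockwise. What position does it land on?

Dividing 928 by 15 gives quotient 61 and remainder 13.
(9 − 13) mod 15 = 11.

11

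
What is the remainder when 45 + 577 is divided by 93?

577 − 6·93 = 19, so 577 ≡ 19 (mod 93).
(45 + 19) mod 93 = 64.

64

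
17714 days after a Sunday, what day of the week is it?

Thursday

Dividing 17714 by 7 gives quotient 2530 and remainder 4.
Sunday + 4 days → Thursday.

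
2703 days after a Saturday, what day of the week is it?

Sunday

2703 = 386·7 + 1, so 2703 mod 7 = 1.
Saturday + 1 day → Sunday.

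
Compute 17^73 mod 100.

37

Square-and-reduce mod 100: 17^1≡17, 17^2≡89, 17^4≡21, 17^8≡41, 17^16≡81, 17^32≡61, 17^64≡21.
Since 73 = 1 + 8 + 64 in binary, 17^73 ≡ 17·41·21 ≡ 37 (mod 100).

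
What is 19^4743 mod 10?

The units digit of 19^n cycles with period 2: 9, 1, …
4743 leaves remainder 1 on division by 2, so 19^4743 ends in 9.

9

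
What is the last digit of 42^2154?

Last digits of 2^n: 2, 4, 8, 6 (period 4).
2154 mod 4 = 2, so the last digit matches 2^2 = 4.

4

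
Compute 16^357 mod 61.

By repeated squaring mod 61: 16^1≡16, 16^2≡12, 16^4≡22, 16^8≡57, 16^16≡16, 16^32≡12, 16^64≡22, 16^128≡57, 16^256≡16.
Since 357 = 1 + 4 + 32 + 64 + 256 in binary, 16^357 ≡ 16·22·12·22·16 ≡ 34 (mod 61).

34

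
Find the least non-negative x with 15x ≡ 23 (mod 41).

7

The inverse of 15 mod 41 is 11 (since 15·11 = 165 ≡ 1).
So x ≡ 11·23 = 253 ≡ 7 (mod 41).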